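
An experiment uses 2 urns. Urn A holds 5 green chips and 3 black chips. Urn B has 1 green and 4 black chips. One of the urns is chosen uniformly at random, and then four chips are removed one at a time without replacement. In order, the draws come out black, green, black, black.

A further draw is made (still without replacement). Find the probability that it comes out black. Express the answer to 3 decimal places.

0.918

For each hypothesis, P(data | H) works out to: P(data | urn A) = (3/8)(5/7)(2/6)(1/5) = 1/56; P(data | urn B) = (4/5)(1/4)(3/3)(2/2) = 1/5.
Weighting by the prior gives 1/2 · 1/56 = 1/112, 1/2 · 1/5 = 1/10; with total 61/560.
Normalising, the posterior is P(urn A | data) = 5/61, P(urn B | data) = 56/61.
The predictive probability is P(black next | data) = (0)(5/61) + (1)(56/61) = 56/61.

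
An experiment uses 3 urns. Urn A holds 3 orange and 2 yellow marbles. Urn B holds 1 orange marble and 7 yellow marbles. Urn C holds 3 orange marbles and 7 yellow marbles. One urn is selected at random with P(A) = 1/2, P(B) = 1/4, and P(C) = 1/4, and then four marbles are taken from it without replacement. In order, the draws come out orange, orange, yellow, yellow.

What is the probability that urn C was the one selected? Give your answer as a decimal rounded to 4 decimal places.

0.2000

For each hypothesis, P(data | H) works out to: P(data | urn A) = (3/5)(2/4)(2/3)(1/2) = 1/10; P(data | urn B) = (1/8)(0/7) = 0; P(data | urn C) = (3/10)(2/9)(7/8)(6/7) = 1/20.
Multiplying each by its prior: 1/2 · 1/10 = 1/20, 1/4 · 0 = 0, 1/4 · 1/20 = 1/80; with total 1/16.
By Bayes' rule, P(urn C | data) = (1/80) / (1/16) = 1/5.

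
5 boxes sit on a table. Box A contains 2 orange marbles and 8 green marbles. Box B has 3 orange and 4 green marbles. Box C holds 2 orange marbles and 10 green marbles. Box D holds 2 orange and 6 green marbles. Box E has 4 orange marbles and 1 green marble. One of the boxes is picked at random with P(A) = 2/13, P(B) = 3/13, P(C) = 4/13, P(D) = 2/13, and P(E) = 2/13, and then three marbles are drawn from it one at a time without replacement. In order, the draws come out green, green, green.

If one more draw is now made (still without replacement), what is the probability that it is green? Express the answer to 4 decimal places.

0.6898

Under each hypothesis, the probability of the observed sequence is: P(data | box A) = (8/10)(7/9)(6/8) = 0.46667; P(data | box B) = (4/7)(3/6)(2/5) = 0.11429; P(data | box C) = (10/12)(9/11)(8/10) = 0.54545; P(data | box D) = (6/8)(5/7)(4/6) = 0.35714; P(data | box E) = (1/5)(0/4) = 0.
The prior-weighted likelihoods are 2/13 · 0.46667 = 0.071795, 3/13 · 0.11429 = 0.026374, 4/13 · 0.54545 = 0.16783, 2/13 · 0.35714 = 0.054945, 2/13 · 0 = 0; these sum to 0.32095.
Normalising, the posterior is P(box A | data) = 0.2237, P(box B | data) = 0.082175, P(box C | data) = 0.52293, P(box D | data) = 0.1712, P(box E | data) = 0.
So P(green next | data) = Σ P(green next | H) P(H | data) = (5/7)(0.2237) + (1/4)(0.082175) + (7/9)(0.52293) + (3/5)(0.1712) = 0.68977.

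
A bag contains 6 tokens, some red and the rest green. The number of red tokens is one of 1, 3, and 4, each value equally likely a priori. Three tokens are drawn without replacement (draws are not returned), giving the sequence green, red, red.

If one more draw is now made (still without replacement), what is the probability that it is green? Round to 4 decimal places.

0.4762

Under each hypothesis, the probability of the observed sequence is: P(data | r = 1) = (5/6)(1/5)(0/4) = 0; P(data | r = 3) = (3/6)(3/5)(2/4) = 3/20; P(data | r = 4) = (2/6)(4/5)(3/4) = 1/5.
Multiplying each by its prior: 1/3 · 0 = 0, 1/3 · 3/20 = 1/20, 1/3 · 1/5 = 1/15; summing to 7/60.
The posterior is then P(r = 1 | data) = 0, P(r = 3 | data) = 3/7, P(r = 4 | data) = 4/7.
Averaging over the posterior, P(green next | data) = (2/3)(3/7) + (1/3)(4/7) = 10/21.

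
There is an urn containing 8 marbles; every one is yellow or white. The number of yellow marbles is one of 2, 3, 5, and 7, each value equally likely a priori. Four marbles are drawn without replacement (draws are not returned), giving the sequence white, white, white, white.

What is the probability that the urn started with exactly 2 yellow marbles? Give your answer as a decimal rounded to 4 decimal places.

Under each hypothesis, the probability of the observed sequence is: P(data | r = 2) = (6/8)(5/7)(4/6)(3/5) = 3/14; P(data | r = 3) = (5/8)(4/7)(3/6)(2/5) = 1/14; P(data | r = 5) = (3/8)(2/7)(1/6)(0/5) = 0; P(data | r = 7) = (1/8)(0/7) = 0.
Weighting by the prior gives 1/4 · 3/14 = 3/56, 1/4 · 1/14 = 1/56, 1/4 · 0 = 0, 1/4 · 0 = 0; these sum to 1/14.
By Bayes' rule, P(r = 2 | data) = (3/56) / (1/14) = 3/4.

0.7500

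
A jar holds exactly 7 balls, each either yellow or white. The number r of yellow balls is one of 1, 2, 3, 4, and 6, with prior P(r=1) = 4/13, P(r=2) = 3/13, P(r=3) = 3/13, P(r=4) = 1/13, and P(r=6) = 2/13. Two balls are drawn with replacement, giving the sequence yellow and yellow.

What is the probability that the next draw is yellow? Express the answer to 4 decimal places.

Under each hypothesis, the probability of the observed sequence is: P(data | r = 1) = (1/7)(1/7) = 1/49; P(data | r = 2) = (2/7)(2/7) = 4/49; P(data | r = 3) = (3/7)(3/7) = 9/49; P(data | r = 4) = (4/7)(4/7) = 16/49; P(data | r = 6) = (6/7)(6/7) = 36/49.
The prior-weighted likelihoods are 4/13 · 1/49 = 4/637, 3/13 · 4/49 = 12/637, 3/13 · 9/49 = 27/637, 1/13 · 16/49 = 16/637, 2/13 · 36/49 = 72/637; these sum to 131/637.
The posterior is then P(r = 1 | data) = 4/131, P(r = 2 | data) = 12/131, P(r = 3 | data) = 27/131, P(r = 4 | data) = 16/131, P(r = 6 | data) = 72/131.
So P(yellow next | data) = Σ P(yellow next | H) P(H | data) = (1/7)(4/131) + (2/7)(12/131) + (3/7)(27/131) + (4/7)(16/131) + (6/7)(72/131) = 605/917.

0.6598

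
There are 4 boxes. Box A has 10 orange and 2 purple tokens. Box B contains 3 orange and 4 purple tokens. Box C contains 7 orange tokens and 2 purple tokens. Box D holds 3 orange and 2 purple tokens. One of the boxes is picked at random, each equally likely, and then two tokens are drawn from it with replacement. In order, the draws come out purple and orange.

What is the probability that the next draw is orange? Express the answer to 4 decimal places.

0.6266

The likelihood of the observed sequence under each hypothesis: P(data | box A) = (2/12)(10/12) = 0.13889; P(data | box B) = (4/7)(3/7) = 0.2449; P(data | box C) = (2/9)(7/9) = 0.17284; P(data | box D) = (2/5)(3/5) = 0.24.
Multiplying each by its prior: 1/4 · 0.13889 = 0.034722, 1/4 · 0.2449 = 0.061224, 1/4 · 0.17284 = 0.04321, 1/4 · 0.24 = 0.06; with total 0.19916.
The posterior is then P(box A | data) = 0.17435, P(box B | data) = 0.30742, P(box C | data) = 0.21696, P(box D | data) = 0.30127.
The predictive probability is P(orange next | data) = (5/6)(0.17435) + (3/7)(0.30742) + (7/9)(0.21696) + (3/5)(0.30127) = 0.62655.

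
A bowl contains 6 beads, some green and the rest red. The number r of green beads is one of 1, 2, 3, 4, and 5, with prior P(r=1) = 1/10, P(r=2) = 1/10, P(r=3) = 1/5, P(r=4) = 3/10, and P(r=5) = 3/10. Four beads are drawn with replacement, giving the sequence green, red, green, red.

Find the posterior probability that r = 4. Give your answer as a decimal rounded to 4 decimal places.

0.3707

The likelihood of the observed sequence under each hypothesis: P(data | r = 1) = (1/6)(5/6)(1/6)(5/6) = 0.01929; P(data | r = 2) = (2/6)(4/6)(2/6)(4/6) = 0.049383; P(data | r = 3) = (3/6)(3/6)(3/6)(3/6) = 0.0625; P(data | r = 4) = (4/6)(2/6)(4/6)(2/6) = 0.049383; P(data | r = 5) = (5/6)(1/6)(5/6)(1/6) = 0.01929.
The prior-weighted likelihoods are 1/10 · 0.01929 = 0.001929, 1/10 · 0.049383 = 0.0049383, 1/5 · 0.0625 = 0.0125, 3/10 · 0.049383 = 0.014815, 3/10 · 0.01929 = 0.005787; with total 0.039969.
Therefore the posterior P(r = 4 | data) = (0.014815) / (0.039969) = 0.37066.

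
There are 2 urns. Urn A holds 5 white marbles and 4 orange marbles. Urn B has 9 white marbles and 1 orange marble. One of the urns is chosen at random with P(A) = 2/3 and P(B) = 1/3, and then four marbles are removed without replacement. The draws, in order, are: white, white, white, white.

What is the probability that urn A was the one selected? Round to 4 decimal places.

For each hypothesis, P(data | H) works out to: P(data | urn A) = (5/9)(4/8)(3/7)(2/6) = 5/126; P(data | urn B) = (9/10)(8/9)(7/8)(6/7) = 3/5.
Multiplying each by its prior: 2/3 · 5/126 = 5/189, 1/3 · 3/5 = 1/5; these sum to 214/945.
Therefore the posterior P(urn A | data) = (5/189) / (214/945) = 25/214.

0.1168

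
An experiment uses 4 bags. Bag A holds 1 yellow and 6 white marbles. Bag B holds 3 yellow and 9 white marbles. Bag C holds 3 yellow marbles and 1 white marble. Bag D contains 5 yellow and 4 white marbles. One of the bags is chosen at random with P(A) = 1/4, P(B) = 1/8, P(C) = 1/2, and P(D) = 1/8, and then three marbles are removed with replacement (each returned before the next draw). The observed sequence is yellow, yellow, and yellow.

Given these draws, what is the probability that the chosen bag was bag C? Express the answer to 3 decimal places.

0.897

Compute the likelihood of the observed sequence for each case: P(data | bag A) = (1/7)(1/7)(1/7) = 0.0029155; P(data | bag B) = (3/12)(3/12)(3/12) = 0.015625; P(data | bag C) = (3/4)(3/4)(3/4) = 0.42188; P(data | bag D) = (5/9)(5/9)(5/9) = 0.17147.
The prior-weighted likelihoods are 1/4 · 0.0029155 = 0.00072886, 1/8 · 0.015625 = 0.0019531, 1/2 · 0.42188 = 0.21094, 1/8 · 0.17147 = 0.021433; summing to 0.23505.
By Bayes' rule, P(bag C | data) = (0.21094) / (0.23505) = 0.8974.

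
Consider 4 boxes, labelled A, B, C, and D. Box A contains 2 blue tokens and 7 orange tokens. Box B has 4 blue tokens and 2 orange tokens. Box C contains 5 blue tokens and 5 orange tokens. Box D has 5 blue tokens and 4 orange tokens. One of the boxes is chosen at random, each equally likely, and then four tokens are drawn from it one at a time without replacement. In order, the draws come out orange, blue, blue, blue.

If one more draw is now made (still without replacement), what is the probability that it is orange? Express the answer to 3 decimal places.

0.566

Under each hypothesis, the probability of the observed sequence is: P(data | box A) = (7/9)(2/8)(1/7)(0/6) = 0; P(data | box B) = (2/6)(4/5)(3/4)(2/3) = 2/15; P(data | box C) = (5/10)(5/9)(4/8)(3/7) = 5/84; P(data | box D) = (4/9)(5/8)(4/7)(3/6) = 5/63.
Multiplying each by its prior: 1/4 · 0 = 0, 1/4 · 2/15 = 1/30, 1/4 · 5/84 = 5/336, 1/4 · 5/63 = 5/252; with total 49/720.
Normalising, the posterior is P(box A | data) = 0, P(box B | data) = 24/49, P(box C | data) = 75/343, P(box D | data) = 100/343.
So P(orange next | data) = Σ P(orange next | H) P(H | data) = (1/2)(24/49) + (2/3)(75/343) + (3/5)(100/343) = 194/343.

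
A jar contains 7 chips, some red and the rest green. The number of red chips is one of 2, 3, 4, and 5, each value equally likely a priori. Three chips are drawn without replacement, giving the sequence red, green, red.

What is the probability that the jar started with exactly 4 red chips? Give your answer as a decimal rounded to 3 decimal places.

0.327

Under each hypothesis, the probability of the observed sequence is: P(data | r = 2) = (2/7)(5/6)(1/5) = 1/21; P(data | r = 3) = (3/7)(4/6)(2/5) = 4/35; P(data | r = 4) = (4/7)(3/6)(3/5) = 6/35; P(data | r = 5) = (5/7)(2/6)(4/5) = 4/21.
Multiplying each by its prior: 1/4 · 1/21 = 1/84, 1/4 · 4/35 = 1/35, 1/4 · 6/35 = 3/70, 1/4 · 4/21 = 1/21; these sum to 11/84.
By Bayes' rule, P(r = 4 | data) = (3/70) / (11/84) = 18/55.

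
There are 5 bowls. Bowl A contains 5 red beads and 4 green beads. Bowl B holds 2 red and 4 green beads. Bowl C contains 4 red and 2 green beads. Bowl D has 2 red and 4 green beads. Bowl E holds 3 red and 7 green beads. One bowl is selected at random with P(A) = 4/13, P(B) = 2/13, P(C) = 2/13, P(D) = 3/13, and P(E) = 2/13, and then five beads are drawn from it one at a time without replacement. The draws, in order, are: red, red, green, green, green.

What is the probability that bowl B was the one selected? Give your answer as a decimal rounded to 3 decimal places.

Under each hypothesis, the probability of the observed sequence is: P(data | bowl A) = (5/9)(4/8)(4/7)(3/6)(2/5) = 0.031746; P(data | bowl B) = (2/6)(1/5)(4/4)(3/3)(2/2) = 0.066667; P(data | bowl C) = (4/6)(3/5)(2/4)(1/3)(0/2) = 0; P(data | bowl D) = (2/6)(1/5)(4/4)(3/3)(2/2) = 0.066667; P(data | bowl E) = (3/10)(2/9)(7/8)(6/7)(5/6) = 0.041667.
The prior-weighted likelihoods are 4/13 · 0.031746 = 0.009768, 2/13 · 0.066667 = 0.010256, 2/13 · 0 = 0, 3/13 · 0.066667 = 0.015385, 2/13 · 0.041667 = 0.0064103; summing to 0.041819.
Hence P(bowl B | data) = (0.010256) / (0.041819) = 0.24526.

0.245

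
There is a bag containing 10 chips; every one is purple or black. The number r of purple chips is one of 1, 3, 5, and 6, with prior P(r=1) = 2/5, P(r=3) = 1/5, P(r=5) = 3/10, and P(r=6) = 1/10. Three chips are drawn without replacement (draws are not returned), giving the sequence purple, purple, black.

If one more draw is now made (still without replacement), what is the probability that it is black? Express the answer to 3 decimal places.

Under each hypothesis, the probability of the observed sequence is: P(data | r = 1) = (1/10)(0/9) = 0; P(data | r = 3) = (3/10)(2/9)(7/8) = 7/120; P(data | r = 5) = (5/10)(4/9)(5/8) = 5/36; P(data | r = 6) = (6/10)(5/9)(4/8) = 1/6.
The prior-weighted likelihoods are 2/5 · 0 = 0, 1/5 · 7/120 = 7/600, 3/10 · 5/36 = 1/24, 1/10 · 1/6 = 1/60; summing to 7/100.
The posterior is then P(r = 1 | data) = 0, P(r = 3 | data) = 1/6, P(r = 5 | data) = 25/42, P(r = 6 | data) = 5/21.
So P(black next | data) = Σ P(black next | H) P(H | data) = (6/7)(1/6) + (4/7)(25/42) + (3/7)(5/21) = 86/147.

0.585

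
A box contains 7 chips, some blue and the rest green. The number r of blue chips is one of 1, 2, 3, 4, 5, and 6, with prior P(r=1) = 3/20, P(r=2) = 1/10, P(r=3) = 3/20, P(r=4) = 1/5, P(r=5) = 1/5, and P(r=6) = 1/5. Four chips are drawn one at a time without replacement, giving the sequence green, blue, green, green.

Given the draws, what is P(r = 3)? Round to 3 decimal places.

0.237

For each hypothesis, P(data | H) works out to: P(data | r = 1) = (6/7)(1/6)(5/5)(4/4) = 1/7; P(data | r = 2) = (5/7)(2/6)(4/5)(3/4) = 1/7; P(data | r = 3) = (4/7)(3/6)(3/5)(2/4) = 3/35; P(data | r = 4) = (3/7)(4/6)(2/5)(1/4) = 1/35; P(data | r = 5) = (2/7)(5/6)(1/5)(0/4) = 0; P(data | r = 6) = (1/7)(6/6)(0/5) = 0.
Weighting by the prior gives 3/20 · 1/7 = 3/140, 1/10 · 1/7 = 1/70, 3/20 · 3/35 = 9/700, 1/5 · 1/35 = 1/175, 1/5 · 0 = 0, 1/5 · 0 = 0; summing to 19/350.
By Bayes' rule, P(r = 3 | data) = (9/700) / (19/350) = 9/38.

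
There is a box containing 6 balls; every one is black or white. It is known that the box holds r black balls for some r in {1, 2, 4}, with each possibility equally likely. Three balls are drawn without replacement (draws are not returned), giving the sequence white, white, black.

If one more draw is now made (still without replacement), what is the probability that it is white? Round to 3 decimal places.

0.692

The likelihood of the observed sequence under each hypothesis: P(data | r = 1) = (5/6)(4/5)(1/4) = 1/6; P(data | r = 2) = (4/6)(3/5)(2/4) = 1/5; P(data | r = 4) = (2/6)(1/5)(4/4) = 1/15.
Weighting by the prior gives 1/3 · 1/6 = 1/18, 1/3 · 1/5 = 1/15, 1/3 · 1/15 = 1/45; with total 13/90.
Normalising, the posterior is P(r = 1 | data) = 5/13, P(r = 2 | data) = 6/13, P(r = 4 | data) = 2/13.
The predictive probability is P(white next | data) = (1)(5/13) + (2/3)(6/13) + (0)(2/13) = 9/13.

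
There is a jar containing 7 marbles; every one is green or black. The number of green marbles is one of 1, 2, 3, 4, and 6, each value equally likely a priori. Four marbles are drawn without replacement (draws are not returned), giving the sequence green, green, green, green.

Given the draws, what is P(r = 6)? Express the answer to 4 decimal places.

0.9375

Under each hypothesis, the probability of the observed sequence is: P(data | r = 1) = (1/7)(0/6) = 0; P(data | r = 2) = (2/7)(1/6)(0/5) = 0; P(data | r = 3) = (3/7)(2/6)(1/5)(0/4) = 0; P(data | r = 4) = (4/7)(3/6)(2/5)(1/4) = 1/35; P(data | r = 6) = (6/7)(5/6)(4/5)(3/4) = 3/7.
Multiplying each by its prior: 1/5 · 0 = 0, 1/5 · 0 = 0, 1/5 · 0 = 0, 1/5 · 1/35 = 1/175, 1/5 · 3/7 = 3/35; summing to 16/175.
Hence P(r = 6 | data) = (3/35) / (16/175) = 15/16.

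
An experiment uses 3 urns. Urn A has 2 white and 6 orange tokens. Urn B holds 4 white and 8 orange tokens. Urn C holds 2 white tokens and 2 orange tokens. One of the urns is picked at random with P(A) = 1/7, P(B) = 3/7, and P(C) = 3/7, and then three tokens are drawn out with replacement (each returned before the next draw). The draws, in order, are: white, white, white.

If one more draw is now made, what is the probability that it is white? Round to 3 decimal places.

For each hypothesis, P(data | H) works out to: P(data | urn A) = (2/8)(2/8)(2/8) = 0.015625; P(data | urn B) = (4/12)(4/12)(4/12) = 0.037037; P(data | urn C) = (2/4)(2/4)(2/4) = 0.125.
The prior-weighted likelihoods are 1/7 · 0.015625 = 0.0022321, 3/7 · 0.037037 = 0.015873, 3/7 · 0.125 = 0.053571; these sum to 0.071677.
Normalising, the posterior is P(urn A | data) = 0.031142, P(urn B | data) = 0.22145, P(urn C | data) = 0.7474.
Averaging over the posterior, P(white next | data) = (1/4)(0.031142) + (1/3)(0.22145) + (1/2)(0.7474) = 0.45531.

0.455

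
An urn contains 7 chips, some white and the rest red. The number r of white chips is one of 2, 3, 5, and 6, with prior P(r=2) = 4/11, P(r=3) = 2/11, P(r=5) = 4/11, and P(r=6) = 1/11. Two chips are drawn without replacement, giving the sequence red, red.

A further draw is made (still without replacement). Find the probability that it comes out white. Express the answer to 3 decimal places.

The likelihood of the observed sequence under each hypothesis: P(data | r = 2) = (5/7)(4/6) = 10/21; P(data | r = 3) = (4/7)(3/6) = 2/7; P(data | r = 5) = (2/7)(1/6) = 1/21; P(data | r = 6) = (1/7)(0/6) = 0.
Multiplying each by its prior: 4/11 · 10/21 = 40/231, 2/11 · 2/7 = 4/77, 4/11 · 1/21 = 4/231, 1/11 · 0 = 0; summing to 8/33.
The posterior is then P(r = 2 | data) = 5/7, P(r = 3 | data) = 3/14, P(r = 5 | data) = 1/14, P(r = 6 | data) = 0.
Averaging over the posterior, P(white next | data) = (2/5)(5/7) + (3/5)(3/14) + (1)(1/14) = 17/35.

0.486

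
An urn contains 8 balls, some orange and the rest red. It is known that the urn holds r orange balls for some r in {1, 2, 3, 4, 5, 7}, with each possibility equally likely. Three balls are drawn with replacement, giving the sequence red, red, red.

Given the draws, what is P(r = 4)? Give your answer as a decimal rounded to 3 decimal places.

For each hypothesis, P(data | H) works out to: P(data | r = 1) = (7/8)(7/8)(7/8) = 0.66992; P(data | r = 2) = (6/8)(6/8)(6/8) = 0.42188; P(data | r = 3) = (5/8)(5/8)(5/8) = 0.24414; P(data | r = 4) = (4/8)(4/8)(4/8) = 0.125; P(data | r = 5) = (3/8)(3/8)(3/8) = 0.052734; P(data | r = 7) = (1/8)(1/8)(1/8) = 0.0019531.
The prior-weighted likelihoods are 1/6 · 0.66992 = 0.11165, 1/6 · 0.42188 = 0.070312, 1/6 · 0.24414 = 0.04069, 1/6 · 0.125 = 0.020833, 1/6 · 0.052734 = 0.0087891, 1/6 · 0.0019531 = 0.00032552; with total 0.2526.
Therefore the posterior P(r = 4 | data) = (0.020833) / (0.2526) = 0.082474.

0.082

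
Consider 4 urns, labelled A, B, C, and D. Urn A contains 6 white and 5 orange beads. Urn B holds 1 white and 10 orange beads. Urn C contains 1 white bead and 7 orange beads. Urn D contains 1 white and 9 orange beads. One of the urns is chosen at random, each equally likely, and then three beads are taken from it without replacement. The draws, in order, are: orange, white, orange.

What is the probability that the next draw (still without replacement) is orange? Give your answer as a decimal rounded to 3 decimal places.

Compute the likelihood of the observed sequence for each case: P(data | urn A) = (5/11)(6/10)(4/9) = 0.12121; P(data | urn B) = (10/11)(1/10)(9/9) = 0.090909; P(data | urn C) = (7/8)(1/7)(6/6) = 0.125; P(data | urn D) = (9/10)(1/9)(8/8) = 0.1.
Weighting by the prior gives 1/4 · 0.12121 = 0.030303, 1/4 · 0.090909 = 0.022727, 1/4 · 0.125 = 0.03125, 1/4 · 0.1 = 0.025; with total 0.10928.
Normalising, the posterior is P(urn A | data) = 0.2773, P(urn B | data) = 0.20797, P(urn C | data) = 0.28596, P(urn D | data) = 0.22877.
Averaging over the posterior, P(orange next | data) = (3/8)(0.2773) + (1)(0.20797) + (1)(0.28596) + (1)(0.22877) = 0.82669.

0.827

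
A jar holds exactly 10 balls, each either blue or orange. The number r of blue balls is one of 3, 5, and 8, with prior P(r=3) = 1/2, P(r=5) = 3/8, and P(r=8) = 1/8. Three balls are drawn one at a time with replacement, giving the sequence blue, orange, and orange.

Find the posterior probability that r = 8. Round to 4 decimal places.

Under each hypothesis, the probability of the observed sequence is: P(data | r = 3) = (3/10)(7/10)(7/10) = 0.147; P(data | r = 5) = (5/10)(5/10)(5/10) = 0.125; P(data | r = 8) = (8/10)(2/10)(2/10) = 0.032.
The prior-weighted likelihoods are 1/2 · 0.147 = 0.0735, 3/8 · 0.125 = 0.046875, 1/8 · 0.032 = 0.004; summing to 0.12437.
By Bayes' rule, P(r = 8 | data) = (0.004) / (0.12437) = 0.032161.

0.0322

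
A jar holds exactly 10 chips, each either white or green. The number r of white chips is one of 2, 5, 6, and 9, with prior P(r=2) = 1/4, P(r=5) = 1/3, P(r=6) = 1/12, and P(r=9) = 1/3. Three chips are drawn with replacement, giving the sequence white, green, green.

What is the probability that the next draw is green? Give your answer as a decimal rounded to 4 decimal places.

For each hypothesis, P(data | H) works out to: P(data | r = 2) = (2/10)(8/10)(8/10) = 0.128; P(data | r = 5) = (5/10)(5/10)(5/10) = 0.125; P(data | r = 6) = (6/10)(4/10)(4/10) = 0.096; P(data | r = 9) = (9/10)(1/10)(1/10) = 0.009.
Multiplying each by its prior: 1/4 · 0.128 = 0.032, 1/3 · 0.125 = 0.041667, 1/12 · 0.096 = 0.008, 1/3 · 0.009 = 0.003; summing to 0.084667.
Normalising, the posterior is P(r = 2 | data) = 0.37795, P(r = 5 | data) = 0.49213, P(r = 6 | data) = 0.094488, P(r = 9 | data) = 0.035433.
So P(green next | data) = Σ P(green next | H) P(H | data) = (4/5)(0.37795) + (1/2)(0.49213) + (2/5)(0.094488) + (1/10)(0.035433) = 0.58976.

0.5898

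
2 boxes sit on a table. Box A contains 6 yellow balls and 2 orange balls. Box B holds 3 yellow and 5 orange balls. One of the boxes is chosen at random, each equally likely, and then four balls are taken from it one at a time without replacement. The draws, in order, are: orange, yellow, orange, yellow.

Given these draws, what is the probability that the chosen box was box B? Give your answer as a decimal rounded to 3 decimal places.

0.667

The likelihood of the observed sequence under each hypothesis: P(data | box A) = (2/8)(6/7)(1/6)(5/5) = 1/28; P(data | box B) = (5/8)(3/7)(4/6)(2/5) = 1/14.
Weighting by the prior gives 1/2 · 1/28 = 1/56, 1/2 · 1/14 = 1/28; these sum to 3/56.
So P(box B | data) = (1/28) / (3/56) = 2/3.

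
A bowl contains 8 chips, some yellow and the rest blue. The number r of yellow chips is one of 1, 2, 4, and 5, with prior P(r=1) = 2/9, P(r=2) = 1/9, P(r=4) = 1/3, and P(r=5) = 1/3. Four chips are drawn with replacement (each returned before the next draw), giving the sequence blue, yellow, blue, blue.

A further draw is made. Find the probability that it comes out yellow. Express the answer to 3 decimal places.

Under each hypothesis, the probability of the observed sequence is: P(data | r = 1) = (7/8)(1/8)(7/8)(7/8) = 0.08374; P(data | r = 2) = (6/8)(2/8)(6/8)(6/8) = 0.10547; P(data | r = 4) = (4/8)(4/8)(4/8)(4/8) = 0.0625; P(data | r = 5) = (3/8)(5/8)(3/8)(3/8) = 0.032959.
The prior-weighted likelihoods are 2/9 · 0.08374 = 0.018609, 1/9 · 0.10547 = 0.011719, 1/3 · 0.0625 = 0.020833, 1/3 · 0.032959 = 0.010986; summing to 0.062147.
The posterior is then P(r = 1 | data) = 0.29943, P(r = 2 | data) = 0.18856, P(r = 4 | data) = 0.33522, P(r = 5 | data) = 0.17678.
Averaging over the posterior, P(yellow next | data) = (1/8)(0.29943) + (1/4)(0.18856) + (1/2)(0.33522) + (5/8)(0.17678) = 0.36267.

0.363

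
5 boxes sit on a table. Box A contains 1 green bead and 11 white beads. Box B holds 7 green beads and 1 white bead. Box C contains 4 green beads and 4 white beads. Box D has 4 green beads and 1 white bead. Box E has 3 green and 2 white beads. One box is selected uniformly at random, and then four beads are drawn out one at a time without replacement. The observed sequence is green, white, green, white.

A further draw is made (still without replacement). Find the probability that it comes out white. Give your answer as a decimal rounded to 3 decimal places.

Compute the likelihood of the observed sequence for each case: P(data | box A) = (1/12)(11/11)(0/10) = 0; P(data | box B) = (7/8)(1/7)(6/6)(0/5) = 0; P(data | box C) = (4/8)(4/7)(3/6)(3/5) = 3/35; P(data | box D) = (4/5)(1/4)(3/3)(0/2) = 0; P(data | box E) = (3/5)(2/4)(2/3)(1/2) = 1/10.
Weighting by the prior gives 1/5 · 0 = 0, 1/5 · 0 = 0, 1/5 · 3/35 = 3/175, 1/5 · 0 = 0, 1/5 · 1/10 = 1/50; with total 13/350.
Normalising, the posterior is P(box A | data) = 0, P(box B | data) = 0, P(box C | data) = 6/13, P(box D | data) = 0, P(box E | data) = 7/13.
The predictive probability is P(white next | data) = (1/2)(6/13) + (0)(7/13) = 3/13.

0.231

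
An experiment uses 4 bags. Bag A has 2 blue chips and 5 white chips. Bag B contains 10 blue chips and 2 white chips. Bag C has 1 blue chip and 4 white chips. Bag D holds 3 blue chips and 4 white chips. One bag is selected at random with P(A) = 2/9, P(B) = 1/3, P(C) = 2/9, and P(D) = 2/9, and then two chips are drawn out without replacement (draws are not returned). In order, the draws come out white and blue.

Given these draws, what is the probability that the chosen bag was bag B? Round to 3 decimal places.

The likelihood of the observed sequence under each hypothesis: P(data | bag A) = (5/7)(2/6) = 0.2381; P(data | bag B) = (2/12)(10/11) = 0.15152; P(data | bag C) = (4/5)(1/4) = 0.2; P(data | bag D) = (4/7)(3/6) = 0.28571.
Weighting by the prior gives 2/9 · 0.2381 = 0.05291, 1/3 · 0.15152 = 0.050505, 2/9 · 0.2 = 0.044444, 2/9 · 0.28571 = 0.063492; with total 0.21135.
By Bayes' rule, P(bag B | data) = (0.050505) / (0.21135) = 0.23896.

0.239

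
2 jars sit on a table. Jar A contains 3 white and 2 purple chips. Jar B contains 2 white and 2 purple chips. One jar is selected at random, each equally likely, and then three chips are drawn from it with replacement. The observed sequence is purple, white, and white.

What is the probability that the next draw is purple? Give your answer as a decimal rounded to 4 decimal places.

Under each hypothesis, the probability of the observed sequence is: P(data | jar A) = (2/5)(3/5)(3/5) = 0.144; P(data | jar B) = (2/4)(2/4)(2/4) = 0.125.
The prior-weighted likelihoods are 1/2 · 0.144 = 0.072, 1/2 · 0.125 = 0.0625; these sum to 0.1345.
Dividing through by the total gives posterior P(jar A | data) = 0.53532, P(jar B | data) = 0.46468.
Averaging over the posterior, P(purple next | data) = (2/5)(0.53532) + (1/2)(0.46468) = 0.44647.

0.4465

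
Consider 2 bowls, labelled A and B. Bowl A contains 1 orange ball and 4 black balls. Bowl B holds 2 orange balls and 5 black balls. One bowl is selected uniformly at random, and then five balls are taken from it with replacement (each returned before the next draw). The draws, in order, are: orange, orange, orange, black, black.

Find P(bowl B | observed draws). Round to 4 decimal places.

Compute the likelihood of the observed sequence for each case: P(data | bowl A) = (1/5)(1/5)(1/5)(4/5)(4/5) = 0.00512; P(data | bowl B) = (2/7)(2/7)(2/7)(5/7)(5/7) = 0.0119.
Multiplying each by its prior: 1/2 · 0.00512 = 0.00256, 1/2 · 0.0119 = 0.0059499; summing to 0.0085099.
Therefore the posterior P(bowl B | data) = (0.0059499) / (0.0085099) = 0.69917.

0.6992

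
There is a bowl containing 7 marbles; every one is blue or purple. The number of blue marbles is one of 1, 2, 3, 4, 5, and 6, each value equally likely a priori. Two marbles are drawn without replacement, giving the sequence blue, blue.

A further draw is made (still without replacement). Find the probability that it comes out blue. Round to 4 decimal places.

0.6000

Compute the likelihood of the observed sequence for each case: P(data | r = 1) = (1/7)(0/6) = 0; P(data | r = 2) = (2/7)(1/6) = 1/21; P(data | r = 3) = (3/7)(2/6) = 1/7; P(data | r = 4) = (4/7)(3/6) = 2/7; P(data | r = 5) = (5/7)(4/6) = 10/21; P(data | r = 6) = (6/7)(5/6) = 5/7.
Multiplying each by its prior: 1/6 · 0 = 0, 1/6 · 1/21 = 1/126, 1/6 · 1/7 = 1/42, 1/6 · 2/7 = 1/21, 1/6 · 10/21 = 5/63, 1/6 · 5/7 = 5/42; these sum to 5/18.
Dividing through by the total gives posterior P(r = 1 | data) = 0, P(r = 2 | data) = 1/35, P(r = 3 | data) = 3/35, P(r = 4 | data) = 6/35, P(r = 5 | data) = 2/7, P(r = 6 | data) = 3/7.
Averaging over the posterior, P(blue next | data) = (0)(1/35) + (1/5)(3/35) + (2/5)(6/35) + (3/5)(2/7) + (4/5)(3/7) = 3/5.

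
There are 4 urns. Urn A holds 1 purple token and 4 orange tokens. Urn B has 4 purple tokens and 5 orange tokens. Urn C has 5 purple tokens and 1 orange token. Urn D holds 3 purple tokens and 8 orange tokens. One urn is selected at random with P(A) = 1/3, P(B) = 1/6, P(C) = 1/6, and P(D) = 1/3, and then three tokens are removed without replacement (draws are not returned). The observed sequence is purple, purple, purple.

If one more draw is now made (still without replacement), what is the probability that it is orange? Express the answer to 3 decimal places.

Under each hypothesis, the probability of the observed sequence is: P(data | urn A) = (1/5)(0/4) = 0; P(data | urn B) = (4/9)(3/8)(2/7) = 0.047619; P(data | urn C) = (5/6)(4/5)(3/4) = 0.5; P(data | urn D) = (3/11)(2/10)(1/9) = 0.0060606.
Weighting by the prior gives 1/3 · 0 = 0, 1/6 · 0.047619 = 0.0079365, 1/6 · 0.5 = 0.083333, 1/3 · 0.0060606 = 0.0020202; with total 0.09329.
The posterior is then P(urn A | data) = 0, P(urn B | data) = 0.085073, P(urn C | data) = 0.89327, P(urn D | data) = 0.021655.
So P(orange next | data) = Σ P(orange next | H) P(H | data) = (5/6)(0.085073) + (1/3)(0.89327) + (1)(0.021655) = 0.39031.

0.390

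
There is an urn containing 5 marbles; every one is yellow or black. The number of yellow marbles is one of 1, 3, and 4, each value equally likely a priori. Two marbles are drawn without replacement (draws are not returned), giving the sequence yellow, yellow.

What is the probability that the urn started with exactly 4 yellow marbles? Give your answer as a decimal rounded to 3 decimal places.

Under each hypothesis, the probability of the observed sequence is: P(data | r = 1) = (1/5)(0/4) = 0; P(data | r = 3) = (3/5)(2/4) = 3/10; P(data | r = 4) = (4/5)(3/4) = 3/5.
Weighting by the prior gives 1/3 · 0 = 0, 1/3 · 3/10 = 1/10, 1/3 · 3/5 = 1/5; with total 3/10.
Therefore the posterior P(r = 4 | data) = (1/5) / (3/10) = 2/3.

0.667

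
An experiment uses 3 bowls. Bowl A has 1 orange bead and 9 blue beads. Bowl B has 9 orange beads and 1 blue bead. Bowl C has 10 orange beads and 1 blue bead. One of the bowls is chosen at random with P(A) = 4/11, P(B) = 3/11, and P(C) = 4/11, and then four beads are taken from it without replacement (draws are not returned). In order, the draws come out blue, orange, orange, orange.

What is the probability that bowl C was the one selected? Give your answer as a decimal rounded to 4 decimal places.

Under each hypothesis, the probability of the observed sequence is: P(data | bowl A) = (9/10)(1/9)(0/8) = 0; P(data | bowl B) = (1/10)(9/9)(8/8)(7/7) = 0.1; P(data | bowl C) = (1/11)(10/10)(9/9)(8/8) = 0.090909.
The prior-weighted likelihoods are 4/11 · 0 = 0, 3/11 · 0.1 = 0.027273, 4/11 · 0.090909 = 0.033058; these sum to 0.060331.
So P(bowl C | data) = (0.033058) / (0.060331) = 0.54795.

0.5479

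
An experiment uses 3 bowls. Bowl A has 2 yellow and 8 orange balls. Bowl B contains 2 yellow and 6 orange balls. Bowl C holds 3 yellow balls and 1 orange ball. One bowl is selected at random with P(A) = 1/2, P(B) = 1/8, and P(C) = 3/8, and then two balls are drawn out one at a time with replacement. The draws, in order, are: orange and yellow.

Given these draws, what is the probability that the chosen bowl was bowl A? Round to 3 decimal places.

For each hypothesis, P(data | H) works out to: P(data | bowl A) = (8/10)(2/10) = 4/25; P(data | bowl B) = (6/8)(2/8) = 3/16; P(data | bowl C) = (1/4)(3/4) = 3/16.
Weighting by the prior gives 1/2 · 4/25 = 2/25, 1/8 · 3/16 = 3/128, 3/8 · 3/16 = 9/128; these sum to 139/800.
Hence P(bowl A | data) = (2/25) / (139/800) = 64/139.

0.460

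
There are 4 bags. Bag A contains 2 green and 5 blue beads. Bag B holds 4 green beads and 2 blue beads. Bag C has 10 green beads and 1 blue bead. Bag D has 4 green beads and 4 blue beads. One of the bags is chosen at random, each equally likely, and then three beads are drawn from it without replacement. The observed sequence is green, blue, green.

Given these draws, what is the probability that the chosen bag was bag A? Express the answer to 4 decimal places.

For each hypothesis, P(data | H) works out to: P(data | bag A) = (2/7)(5/6)(1/5) = 0.047619; P(data | bag B) = (4/6)(2/5)(3/4) = 0.2; P(data | bag C) = (10/11)(1/10)(9/9) = 0.090909; P(data | bag D) = (4/8)(4/7)(3/6) = 0.14286.
Weighting by the prior gives 1/4 · 0.047619 = 0.011905, 1/4 · 0.2 = 0.05, 1/4 · 0.090909 = 0.022727, 1/4 · 0.14286 = 0.035714; summing to 0.12035.
Hence P(bag A | data) = (0.011905) / (0.12035) = 0.098921.

0.0989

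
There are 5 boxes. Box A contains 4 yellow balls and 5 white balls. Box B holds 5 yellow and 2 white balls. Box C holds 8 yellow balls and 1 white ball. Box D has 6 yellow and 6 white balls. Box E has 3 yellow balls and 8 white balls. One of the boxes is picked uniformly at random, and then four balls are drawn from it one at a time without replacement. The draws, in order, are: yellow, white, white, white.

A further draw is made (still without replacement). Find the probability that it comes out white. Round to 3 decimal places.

Compute the likelihood of the observed sequence for each case: P(data | box A) = (4/9)(5/8)(4/7)(3/6) = 0.079365; P(data | box B) = (5/7)(2/6)(1/5)(0/4) = 0; P(data | box C) = (8/9)(1/8)(0/7) = 0; P(data | box D) = (6/12)(6/11)(5/10)(4/9) = 0.060606; P(data | box E) = (3/11)(8/10)(7/9)(6/8) = 0.12727.
Weighting by the prior gives 1/5 · 0.079365 = 0.015873, 1/5 · 0 = 0, 1/5 · 0 = 0, 1/5 · 0.060606 = 0.012121, 1/5 · 0.12727 = 0.025455; with total 0.053449.
The posterior is then P(box A | data) = 0.29698, P(box B | data) = 0, P(box C | data) = 0, P(box D | data) = 0.22678, P(box E | data) = 0.47624.
Averaging over the posterior, P(white next | data) = (2/5)(0.29698) + (3/8)(0.22678) + (5/7)(0.47624) = 0.54401.

0.544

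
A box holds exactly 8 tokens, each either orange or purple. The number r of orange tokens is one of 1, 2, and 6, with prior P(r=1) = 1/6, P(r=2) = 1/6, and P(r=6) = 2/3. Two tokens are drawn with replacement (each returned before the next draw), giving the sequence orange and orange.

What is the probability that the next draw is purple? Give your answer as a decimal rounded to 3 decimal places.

Under each hypothesis, the probability of the observed sequence is: P(data | r = 1) = (1/8)(1/8) = 1/64; P(data | r = 2) = (2/8)(2/8) = 1/16; P(data | r = 6) = (6/8)(6/8) = 9/16.
Weighting by the prior gives 1/6 · 1/64 = 1/384, 1/6 · 1/16 = 1/96, 2/3 · 9/16 = 3/8; summing to 149/384.
The posterior is then P(r = 1 | data) = 0.0067114, P(r = 2 | data) = 0.026846, P(r = 6 | data) = 0.96644.
So P(purple next | data) = Σ P(purple next | H) P(H | data) = (7/8)(0.0067114) + (3/4)(0.026846) + (1/4)(0.96644) = 0.26762.

0.268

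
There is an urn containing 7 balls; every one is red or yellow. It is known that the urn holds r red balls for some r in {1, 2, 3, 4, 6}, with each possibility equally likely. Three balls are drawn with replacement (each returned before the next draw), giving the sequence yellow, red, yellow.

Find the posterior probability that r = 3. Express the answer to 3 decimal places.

Under each hypothesis, the probability of the observed sequence is: P(data | r = 1) = (6/7)(1/7)(6/7) = 0.10496; P(data | r = 2) = (5/7)(2/7)(5/7) = 0.14577; P(data | r = 3) = (4/7)(3/7)(4/7) = 0.13994; P(data | r = 4) = (3/7)(4/7)(3/7) = 0.10496; P(data | r = 6) = (1/7)(6/7)(1/7) = 0.017493.
Weighting by the prior gives 1/5 · 0.10496 = 0.020991, 1/5 · 0.14577 = 0.029155, 1/5 · 0.13994 = 0.027988, 1/5 · 0.10496 = 0.020991, 1/5 · 0.017493 = 0.0034985; summing to 0.10262.
By Bayes' rule, P(r = 3 | data) = (0.027988) / (0.10262) = 0.27273.

0.273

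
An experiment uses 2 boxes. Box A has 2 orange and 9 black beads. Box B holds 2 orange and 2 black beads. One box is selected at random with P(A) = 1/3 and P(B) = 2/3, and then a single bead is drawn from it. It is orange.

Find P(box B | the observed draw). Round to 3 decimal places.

0.846

Compute the likelihood of this draw for each case: P(data | box A) = (2/11) = 2/11; P(data | box B) = (2/4) = 1/2.
The prior-weighted likelihoods are 1/3 · 2/11 = 2/33, 2/3 · 1/2 = 1/3; these sum to 13/33.
By Bayes' rule, P(box B | data) = (1/3) / (13/33) = 11/13.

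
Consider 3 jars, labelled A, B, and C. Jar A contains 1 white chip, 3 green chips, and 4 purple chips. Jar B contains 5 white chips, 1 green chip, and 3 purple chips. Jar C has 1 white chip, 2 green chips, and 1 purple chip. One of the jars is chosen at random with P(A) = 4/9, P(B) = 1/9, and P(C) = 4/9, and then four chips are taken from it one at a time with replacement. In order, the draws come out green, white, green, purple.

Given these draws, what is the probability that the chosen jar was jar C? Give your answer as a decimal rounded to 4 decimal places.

Under each hypothesis, the probability of the observed sequence is: P(data | jar A) = (3/8)(1/8)(3/8)(4/8) = 0.0087891; P(data | jar B) = (1/9)(5/9)(1/9)(3/9) = 0.0022862; P(data | jar C) = (2/4)(1/4)(2/4)(1/4) = 0.015625.
Multiplying each by its prior: 4/9 · 0.0087891 = 0.0039062, 1/9 · 0.0022862 = 0.00025403, 4/9 · 0.015625 = 0.0069444; these sum to 0.011105.
Hence P(jar C | data) = (0.0069444) / (0.011105) = 0.62536.

0.6254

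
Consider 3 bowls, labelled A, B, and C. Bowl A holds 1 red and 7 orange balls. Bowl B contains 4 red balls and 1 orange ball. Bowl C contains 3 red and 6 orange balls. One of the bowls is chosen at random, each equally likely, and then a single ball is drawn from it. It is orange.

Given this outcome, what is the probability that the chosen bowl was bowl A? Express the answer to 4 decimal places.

For each hypothesis, P(data | H) works out to: P(data | bowl A) = (7/8) = 7/8; P(data | bowl B) = (1/5) = 1/5; P(data | bowl C) = (6/9) = 2/3.
The prior-weighted likelihoods are 1/3 · 7/8 = 7/24, 1/3 · 1/5 = 1/15, 1/3 · 2/3 = 2/9; summing to 209/360.
By Bayes' rule, P(bowl A | data) = (7/24) / (209/360) = 105/209.

0.5024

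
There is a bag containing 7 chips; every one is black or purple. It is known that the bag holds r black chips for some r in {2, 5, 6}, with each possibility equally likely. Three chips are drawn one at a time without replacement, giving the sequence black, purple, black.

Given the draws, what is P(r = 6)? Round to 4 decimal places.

0.3750

The likelihood of the observed sequence under each hypothesis: P(data | r = 2) = (2/7)(5/6)(1/5) = 1/21; P(data | r = 5) = (5/7)(2/6)(4/5) = 4/21; P(data | r = 6) = (6/7)(1/6)(5/5) = 1/7.
Multiplying each by its prior: 1/3 · 1/21 = 1/63, 1/3 · 4/21 = 4/63, 1/3 · 1/7 = 1/21; with total 8/63.
Therefore the posterior P(r = 6 | data) = (1/21) / (8/63) = 3/8.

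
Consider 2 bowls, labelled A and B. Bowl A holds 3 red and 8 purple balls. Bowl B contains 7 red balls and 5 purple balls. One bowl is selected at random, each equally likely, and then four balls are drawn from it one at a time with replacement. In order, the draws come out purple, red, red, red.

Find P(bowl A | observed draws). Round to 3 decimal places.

The likelihood of the observed sequence under each hypothesis: P(data | bowl A) = (8/11)(3/11)(3/11)(3/11) = 0.014753; P(data | bowl B) = (5/12)(7/12)(7/12)(7/12) = 0.082706.
The prior-weighted likelihoods are 1/2 · 0.014753 = 0.0073765, 1/2 · 0.082706 = 0.041353; summing to 0.04873.
Hence P(bowl A | data) = (0.0073765) / (0.04873) = 0.15138.

0.151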